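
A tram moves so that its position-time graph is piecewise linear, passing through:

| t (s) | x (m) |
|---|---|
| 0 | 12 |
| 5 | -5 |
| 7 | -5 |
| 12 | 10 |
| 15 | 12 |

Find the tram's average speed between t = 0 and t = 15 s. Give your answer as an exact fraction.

Average speed = (total path length)/(elapsed time); on a piecewise-linear x-t graph the path length is Σ|Δx|.
0–5 s: |Δx| = |-5 − 12| = 17 m
5–7 s: |Δx| = |-5 − -5| = 0 m
7–12 s: |Δx| = |10 − -5| = 15 m
12–15 s: |Δx| = |12 − 10| = 2 m
Total path = 34 m; average speed = 34/15 = 34/15 m/s.

34/15 m/s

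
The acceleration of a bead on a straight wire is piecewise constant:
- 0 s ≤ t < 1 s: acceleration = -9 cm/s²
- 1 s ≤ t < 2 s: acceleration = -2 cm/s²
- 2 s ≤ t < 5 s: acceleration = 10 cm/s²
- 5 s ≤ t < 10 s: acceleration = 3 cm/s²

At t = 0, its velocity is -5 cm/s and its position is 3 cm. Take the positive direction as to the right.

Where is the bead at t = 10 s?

On each constant-a segment, Δv = aΔt and Δx = v₀Δt + ½aΔt²; chain segment to segment.
0–1 s: v starts -5 cm/s; Δx = -5·1 + ½·-9·1² = -9.5 cm; v ends -14 cm/s.
1–2 s: v starts -14 cm/s; Δx = -14·1 + ½·-2·1² = -15 cm; v ends -16 cm/s.
2–5 s: v starts -16 cm/s; Δx = -16·3 + ½·10·3² = -3 cm; v ends 14 cm/s.
5–10 s: v starts 14 cm/s; Δx = 14·5 + ½·3·5² = 107.5 cm; v ends 29 cm/s.
x(10) = 3 + Σ Δx = 83 cm.

83 cm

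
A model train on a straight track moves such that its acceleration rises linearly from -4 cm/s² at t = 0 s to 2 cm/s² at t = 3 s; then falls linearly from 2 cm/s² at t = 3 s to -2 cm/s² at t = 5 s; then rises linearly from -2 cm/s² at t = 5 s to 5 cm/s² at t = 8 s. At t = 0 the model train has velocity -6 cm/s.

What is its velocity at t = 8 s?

-4.5 cm/s

Δv equals the area under the a-t graph; then v = v₀ + Δv.
0–3 s: ½(-4 + 2)(3) = -3 cm/s
3–5 s: ½(2 + -2)(2) = 0 cm/s
5–8 s: ½(-2 + 5)(3) = 4.5 cm/s
Δv = 1.5 cm/s, so v(8) = -6 + (1.5) = -4.5 cm/s.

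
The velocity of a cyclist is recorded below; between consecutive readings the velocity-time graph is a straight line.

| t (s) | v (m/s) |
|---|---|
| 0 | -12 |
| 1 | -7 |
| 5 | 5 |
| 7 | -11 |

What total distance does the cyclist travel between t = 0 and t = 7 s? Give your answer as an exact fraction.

Distance (not displacement) is the total path length: add the absolute areas under v-t.
0–1 s: |½(-12 + -7)(1)| = 9.5 m
1–5 s: v = 0 at t = 10/3 s; triangle areas 49/6 + 25/6 = 37/3 m
5–7 s: v = 0 at t = 5.625 s; triangle areas 1.5625 + 7.5625 = 9.125 m
Total distance = 743/24 m

743/24 m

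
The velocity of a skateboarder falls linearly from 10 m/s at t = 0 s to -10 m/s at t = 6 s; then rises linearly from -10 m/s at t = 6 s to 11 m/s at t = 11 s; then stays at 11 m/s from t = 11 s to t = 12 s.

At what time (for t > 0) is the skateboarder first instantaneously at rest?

v changes sign on 0–6 s (from 10 to -10); the graph is linear there, so v = 0 at t = 0 + (-10)·(6 − 0)/(-10 − 10) = 3 s.

t = 3 s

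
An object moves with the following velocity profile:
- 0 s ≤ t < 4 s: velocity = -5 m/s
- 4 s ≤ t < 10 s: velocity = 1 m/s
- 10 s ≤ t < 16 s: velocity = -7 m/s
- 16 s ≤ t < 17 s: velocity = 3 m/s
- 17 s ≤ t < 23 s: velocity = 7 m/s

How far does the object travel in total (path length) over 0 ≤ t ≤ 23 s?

113 m

Total distance travelled is ∫|v| dt — sum the magnitudes of each area piece.
0–4 s: |-5| × 4 = 20 m
4–10 s: |1| × 6 = 6 m
10–16 s: |-7| × 6 = 42 m
16–17 s: |3| × 1 = 3 m
17–23 s: |7| × 6 = 42 m
Total distance = 113 m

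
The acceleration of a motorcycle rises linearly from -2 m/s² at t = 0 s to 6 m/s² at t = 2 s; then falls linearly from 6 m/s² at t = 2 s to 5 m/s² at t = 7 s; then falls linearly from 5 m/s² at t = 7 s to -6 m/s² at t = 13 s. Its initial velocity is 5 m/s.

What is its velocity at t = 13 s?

33.5 m/s

Δv equals the area under the a-t graph; then v = v₀ + Δv.
0–2 s: ½(-2 + 6)(2) = 4 m/s
2–7 s: ½(6 + 5)(5) = 27.5 m/s
7–13 s: ½(5 + -6)(6) = -3 m/s
Δv = 28.5 m/s, so v(13) = 5 + (28.5) = 33.5 m/s.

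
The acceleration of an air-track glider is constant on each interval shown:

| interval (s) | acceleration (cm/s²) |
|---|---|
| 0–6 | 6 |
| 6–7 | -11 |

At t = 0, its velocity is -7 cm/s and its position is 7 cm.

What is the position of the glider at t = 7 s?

On each constant-a segment, Δv = aΔt and Δx = v₀Δt + ½aΔt²; chain segment to segment.
0–6 s: v starts -7 cm/s; Δx = -7·6 + ½·6·6² = 66 cm; v ends 29 cm/s.
6–7 s: v starts 29 cm/s; Δx = 29·1 + ½·-11·1² = 23.5 cm; v ends 18 cm/s.
x(7) = 7 + Σ Δx = 96.5 cm.

96.5 cm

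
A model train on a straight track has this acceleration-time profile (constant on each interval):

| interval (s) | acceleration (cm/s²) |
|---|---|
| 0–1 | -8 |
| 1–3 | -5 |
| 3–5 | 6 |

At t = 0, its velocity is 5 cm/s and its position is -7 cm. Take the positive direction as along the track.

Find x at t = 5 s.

-36 cm

On each constant-a segment, Δv = aΔt and Δx = v₀Δt + ½aΔt²; chain segment to segment.
0–1 s: v starts 5 cm/s; Δx = 5·1 + ½·-8·1² = 1 cm; v ends -3 cm/s.
1–3 s: v starts -3 cm/s; Δx = -3·2 + ½·-5·2² = -16 cm; v ends -13 cm/s.
3–5 s: v starts -13 cm/s; Δx = -13·2 + ½·6·2² = -14 cm; v ends -1 cm/s.
x(5) = -7 + Σ Δx = -36 cm.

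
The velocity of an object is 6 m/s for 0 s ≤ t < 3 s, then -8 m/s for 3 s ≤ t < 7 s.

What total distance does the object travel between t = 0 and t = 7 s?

50 m

Distance (not displacement) is the total path length: add the absolute areas under v-t.
0–3 s: |6| × 3 = 18 m
3–7 s: |-8| × 4 = 32 m
Total distance = 50 m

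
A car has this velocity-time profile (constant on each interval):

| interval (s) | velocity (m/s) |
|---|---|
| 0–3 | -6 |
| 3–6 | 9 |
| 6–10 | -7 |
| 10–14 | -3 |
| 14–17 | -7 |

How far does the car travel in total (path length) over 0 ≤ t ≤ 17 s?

106 m

Distance (not displacement) is the total path length: add the absolute areas under v-t.
0–3 s: |-6| × 3 = 18 m
3–6 s: |9| × 3 = 27 m
6–10 s: |-7| × 4 = 28 m
10–14 s: |-3| × 4 = 12 m
14–17 s: |-7| × 3 = 21 m
Total distance = 106 m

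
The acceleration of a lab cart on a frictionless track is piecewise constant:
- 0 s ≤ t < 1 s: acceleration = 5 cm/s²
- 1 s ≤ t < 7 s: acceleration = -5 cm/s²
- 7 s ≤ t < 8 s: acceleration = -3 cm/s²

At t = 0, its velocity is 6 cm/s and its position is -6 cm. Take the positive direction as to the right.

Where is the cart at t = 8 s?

-42 cm

On each constant-a segment, Δv = aΔt and Δx = v₀Δt + ½aΔt²; chain segment to segment.
0–1 s: v starts 6 cm/s; Δx = 6·1 + ½·5·1² = 8.5 cm; v ends 11 cm/s.
1–7 s: v starts 11 cm/s; Δx = 11·6 + ½·-5·6² = -24 cm; v ends -19 cm/s.
7–8 s: v starts -19 cm/s; Δx = -19·1 + ½·-3·1² = -20.5 cm; v ends -22 cm/s.
x(8) = -6 + Σ Δx = -42 cm.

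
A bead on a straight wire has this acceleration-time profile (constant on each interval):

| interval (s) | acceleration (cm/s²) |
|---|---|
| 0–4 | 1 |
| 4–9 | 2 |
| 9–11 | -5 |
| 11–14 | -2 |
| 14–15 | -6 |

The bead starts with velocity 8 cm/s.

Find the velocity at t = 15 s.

0 cm/s

Δv equals the area under the a-t graph; then v = v₀ + Δv.
0–4 s: 1 × 4 = 4 cm/s
4–9 s: 2 × 5 = 10 cm/s
9–11 s: -5 × 2 = -10 cm/s
11–14 s: -2 × 3 = -6 cm/s
14–15 s: -6 × 1 = -6 cm/s
Δv = -8 cm/s, so v(15) = 8 + (-8) = 0 cm/s.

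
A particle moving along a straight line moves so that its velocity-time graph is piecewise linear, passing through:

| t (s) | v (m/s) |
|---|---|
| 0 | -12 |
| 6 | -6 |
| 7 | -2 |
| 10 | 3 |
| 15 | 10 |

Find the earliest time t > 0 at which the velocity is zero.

t = 8.2 s

v changes sign on 7–10 s (from -2 to 3); the graph is linear there, so v = 0 at t = 7 + (2)·(10 − 7)/(3 − -2) = 8.2 s.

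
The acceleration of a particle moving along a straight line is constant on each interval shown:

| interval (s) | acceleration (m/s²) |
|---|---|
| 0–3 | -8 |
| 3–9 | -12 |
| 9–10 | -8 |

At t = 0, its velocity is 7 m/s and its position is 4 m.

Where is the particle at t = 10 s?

-422 m

On each constant-a segment, Δv = aΔt and Δx = v₀Δt + ½aΔt²; chain segment to segment.
0–3 s: v starts 7 m/s; Δx = 7·3 + ½·-8·3² = -15 m; v ends -17 m/s.
3–9 s: v starts -17 m/s; Δx = -17·6 + ½·-12·6² = -318 m; v ends -89 m/s.
9–10 s: v starts -89 m/s; Δx = -89·1 + ½·-8·1² = -93 m; v ends -97 m/s.
x(10) = 4 + Σ Δx = -422 m.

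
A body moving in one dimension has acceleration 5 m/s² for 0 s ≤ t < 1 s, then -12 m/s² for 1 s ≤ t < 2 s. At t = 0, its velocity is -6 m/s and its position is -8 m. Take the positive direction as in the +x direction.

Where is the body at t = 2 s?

-18.5 m

On each constant-a segment, Δv = aΔt and Δx = v₀Δt + ½aΔt²; chain segment to segment.
0–1 s: v starts -6 m/s; Δx = -6·1 + ½·5·1² = -3.5 m; v ends -1 m/s.
1–2 s: v starts -1 m/s; Δx = -1·1 + ½·-12·1² = -7 m; v ends -13 m/s.
x(2) = -8 + Σ Δx = -18.5 m.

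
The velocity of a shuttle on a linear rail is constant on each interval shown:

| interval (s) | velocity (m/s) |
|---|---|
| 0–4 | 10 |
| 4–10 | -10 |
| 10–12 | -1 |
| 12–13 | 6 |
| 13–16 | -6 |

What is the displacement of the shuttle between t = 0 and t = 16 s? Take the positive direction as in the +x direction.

Displacement is the signed area under the v-t curve.
0–4 s: 10 × 4 = 40 m
4–10 s: -10 × 6 = -60 m
10–12 s: -1 × 2 = -2 m
12–13 s: 6 × 1 = 6 m
13–16 s: -6 × 3 = -18 m
Net displacement = -34 m

-34 m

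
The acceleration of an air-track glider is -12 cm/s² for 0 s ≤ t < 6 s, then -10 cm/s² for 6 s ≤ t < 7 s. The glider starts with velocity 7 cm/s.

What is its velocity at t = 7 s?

Δv equals the area under the a-t graph; then v = v₀ + Δv.
0–6 s: -12 × 6 = -72 cm/s
6–7 s: -10 × 1 = -10 cm/s
Δv = -82 cm/s, so v(7) = 7 + (-82) = -75 cm/s.

-75 cm/s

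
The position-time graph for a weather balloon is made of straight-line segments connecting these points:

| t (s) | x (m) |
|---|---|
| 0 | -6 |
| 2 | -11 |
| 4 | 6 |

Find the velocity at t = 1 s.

Velocity is the slope of the x-t graph on 0–2 s: (-11 − -6)/(2 − 0) = -2.5 m/s.

-2.5 m/s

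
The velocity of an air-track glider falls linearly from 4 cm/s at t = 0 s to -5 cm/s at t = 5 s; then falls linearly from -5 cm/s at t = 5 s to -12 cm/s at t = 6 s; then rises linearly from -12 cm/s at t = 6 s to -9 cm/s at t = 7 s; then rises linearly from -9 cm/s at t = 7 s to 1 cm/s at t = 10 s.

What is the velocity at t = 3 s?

-1.4 cm/s

On 0–5 s the graph is linear from 4 to -5 cm/s: v(3) = 4 + (-5 − 4)·(3 − 0)/(5 − 0) = -1.4 cm/s.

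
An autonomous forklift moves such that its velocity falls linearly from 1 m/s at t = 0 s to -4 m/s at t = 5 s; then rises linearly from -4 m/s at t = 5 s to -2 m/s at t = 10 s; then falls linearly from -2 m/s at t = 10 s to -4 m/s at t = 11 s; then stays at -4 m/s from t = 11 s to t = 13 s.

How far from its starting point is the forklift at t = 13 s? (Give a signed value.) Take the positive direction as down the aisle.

Displacement is the signed area under the v-t curve.
0–5 s: ½(1 + -4)(5) = -7.5 m
5–10 s: ½(-4 + -2)(5) = -15 m
10–11 s: ½(-2 + -4)(1) = -3 m
11–13 s: -4 × 2 = -8 m
Net displacement = -33.5 m

-33.5 m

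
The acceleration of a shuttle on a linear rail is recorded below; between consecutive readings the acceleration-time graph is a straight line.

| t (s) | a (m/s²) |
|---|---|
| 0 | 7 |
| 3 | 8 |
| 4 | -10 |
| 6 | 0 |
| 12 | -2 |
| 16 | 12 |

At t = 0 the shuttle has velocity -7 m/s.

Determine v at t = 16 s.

Δv equals the area under the a-t graph; then v = v₀ + Δv.
0–3 s: ½(7 + 8)(3) = 22.5 m/s
3–4 s: ½(8 + -10)(1) = -1 m/s
4–6 s: ½(-10 + 0)(2) = -10 m/s
6–12 s: ½(0 + -2)(6) = -6 m/s
12–16 s: ½(-2 + 12)(4) = 20 m/s
Δv = 25.5 m/s, so v(16) = -7 + (25.5) = 18.5 m/s.

18.5 m/s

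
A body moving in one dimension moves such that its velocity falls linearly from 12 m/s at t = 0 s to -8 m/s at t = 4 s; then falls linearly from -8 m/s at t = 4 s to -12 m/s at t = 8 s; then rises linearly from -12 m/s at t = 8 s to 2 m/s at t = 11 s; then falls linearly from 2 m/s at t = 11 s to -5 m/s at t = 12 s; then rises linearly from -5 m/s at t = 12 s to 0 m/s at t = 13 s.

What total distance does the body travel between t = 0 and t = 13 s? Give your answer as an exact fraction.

2843/35 m

Distance (not displacement) is the total path length: add the absolute areas under v-t.
0–4 s: v = 0 at t = 2.4 s; triangle areas 14.4 + 6.4 = 20.8 m
4–8 s: |½(-8 + -12)(4)| = 40 m
8–11 s: v = 0 at t = 74/7 s; triangle areas 108/7 + 3/7 = 111/7 m
11–12 s: v = 0 at t = 79/7 s; triangle areas 2/7 + 25/14 = 29/14 m
12–13 s: |½(-5 + 0)(1)| = 2.5 m
Total distance = 2843/35 m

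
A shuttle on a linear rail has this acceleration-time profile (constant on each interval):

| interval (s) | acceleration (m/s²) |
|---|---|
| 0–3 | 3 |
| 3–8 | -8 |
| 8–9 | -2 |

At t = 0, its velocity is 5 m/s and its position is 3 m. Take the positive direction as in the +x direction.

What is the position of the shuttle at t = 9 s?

On each constant-a segment, Δv = aΔt and Δx = v₀Δt + ½aΔt²; chain segment to segment.
0–3 s: v starts 5 m/s; Δx = 5·3 + ½·3·3² = 28.5 m; v ends 14 m/s.
3–8 s: v starts 14 m/s; Δx = 14·5 + ½·-8·5² = -30 m; v ends -26 m/s.
8–9 s: v starts -26 m/s; Δx = -26·1 + ½·-2·1² = -27 m; v ends -28 m/s.
x(9) = 3 + Σ Δx = -25.5 m.

-25.5 m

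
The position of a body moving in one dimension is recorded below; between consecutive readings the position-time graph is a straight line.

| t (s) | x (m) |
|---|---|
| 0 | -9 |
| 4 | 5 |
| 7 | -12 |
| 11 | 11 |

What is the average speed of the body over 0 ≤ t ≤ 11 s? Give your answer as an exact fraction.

54/11 m/s

Average speed = (total path length)/(elapsed time); on a piecewise-linear x-t graph the path length is Σ|Δx|.
0–4 s: |Δx| = |5 − -9| = 14 m
4–7 s: |Δx| = |-12 − 5| = 17 m
7–11 s: |Δx| = |11 − -12| = 23 m
Total path = 54 m; average speed = 54/11 = 54/11 m/s.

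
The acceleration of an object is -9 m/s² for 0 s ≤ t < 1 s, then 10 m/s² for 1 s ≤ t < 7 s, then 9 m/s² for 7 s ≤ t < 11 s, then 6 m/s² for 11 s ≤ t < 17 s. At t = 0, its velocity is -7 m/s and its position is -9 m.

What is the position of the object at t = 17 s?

On each constant-a segment, Δv = aΔt and Δx = v₀Δt + ½aΔt²; chain segment to segment.
0–1 s: v starts -7 m/s; Δx = -7·1 + ½·-9·1² = -11.5 m; v ends -16 m/s.
1–7 s: v starts -16 m/s; Δx = -16·6 + ½·10·6² = 84 m; v ends 44 m/s.
7–11 s: v starts 44 m/s; Δx = 44·4 + ½·9·4² = 248 m; v ends 80 m/s.
11–17 s: v starts 80 m/s; Δx = 80·6 + ½·6·6² = 588 m; v ends 116 m/s.
x(17) = -9 + Σ Δx = 899.5 m.

899.5 m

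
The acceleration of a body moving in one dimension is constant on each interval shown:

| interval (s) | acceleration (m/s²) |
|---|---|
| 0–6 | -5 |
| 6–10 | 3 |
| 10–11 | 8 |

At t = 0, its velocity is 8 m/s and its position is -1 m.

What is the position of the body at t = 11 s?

-113 m

On each constant-a segment, Δv = aΔt and Δx = v₀Δt + ½aΔt²; chain segment to segment.
0–6 s: v starts 8 m/s; Δx = 8·6 + ½·-5·6² = -42 m; v ends -22 m/s.
6–10 s: v starts -22 m/s; Δx = -22·4 + ½·3·4² = -64 m; v ends -10 m/s.
10–11 s: v starts -10 m/s; Δx = -10·1 + ½·8·1² = -6 m; v ends -2 m/s.
x(11) = -1 + Σ Δx = -113 m.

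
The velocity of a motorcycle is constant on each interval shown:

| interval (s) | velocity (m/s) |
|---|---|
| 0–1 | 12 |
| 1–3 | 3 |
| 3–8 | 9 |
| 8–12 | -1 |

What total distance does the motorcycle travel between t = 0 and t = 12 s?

Distance (not displacement) is the total path length: add the absolute areas under v-t.
0–1 s: |12| × 1 = 12 m
1–3 s: |3| × 2 = 6 m
3–8 s: |9| × 5 = 45 m
8–12 s: |-1| × 4 = 4 m
Total distance = 67 m

67 m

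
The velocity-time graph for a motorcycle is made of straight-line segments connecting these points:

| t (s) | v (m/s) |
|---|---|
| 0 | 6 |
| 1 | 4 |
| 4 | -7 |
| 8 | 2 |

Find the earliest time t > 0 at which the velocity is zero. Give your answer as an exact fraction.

t = 23/11 s

v changes sign on 1–4 s (from 4 to -7); the graph is linear there, so v = 0 at t = 1 + (-4)·(4 − 1)/(-7 − 4) = 23/11 s.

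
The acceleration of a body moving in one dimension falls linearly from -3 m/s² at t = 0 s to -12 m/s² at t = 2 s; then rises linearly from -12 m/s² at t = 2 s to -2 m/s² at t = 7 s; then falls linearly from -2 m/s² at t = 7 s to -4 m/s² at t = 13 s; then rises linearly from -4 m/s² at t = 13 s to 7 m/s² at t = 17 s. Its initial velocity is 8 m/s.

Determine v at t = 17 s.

Δv equals the area under the a-t graph; then v = v₀ + Δv.
0–2 s: ½(-3 + -12)(2) = -15 m/s
2–7 s: ½(-12 + -2)(5) = -35 m/s
7–13 s: ½(-2 + -4)(6) = -18 m/s
13–17 s: ½(-4 + 7)(4) = 6 m/s
Δv = -62 m/s, so v(17) = 8 + (-62) = -54 m/s.

-54 m/s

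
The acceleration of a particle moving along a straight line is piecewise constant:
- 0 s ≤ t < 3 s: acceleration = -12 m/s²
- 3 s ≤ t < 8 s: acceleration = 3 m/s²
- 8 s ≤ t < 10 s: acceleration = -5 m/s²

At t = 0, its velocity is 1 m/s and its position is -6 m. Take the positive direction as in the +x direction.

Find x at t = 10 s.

-244.5 m

On each constant-a segment, Δv = aΔt and Δx = v₀Δt + ½aΔt²; chain segment to segment.
0–3 s: v starts 1 m/s; Δx = 1·3 + ½·-12·3² = -51 m; v ends -35 m/s.
3–8 s: v starts -35 m/s; Δx = -35·5 + ½·3·5² = -137.5 m; v ends -20 m/s.
8–10 s: v starts -20 m/s; Δx = -20·2 + ½·-5·2² = -50 m; v ends -30 m/s.
x(10) = -6 + Σ Δx = -244.5 m.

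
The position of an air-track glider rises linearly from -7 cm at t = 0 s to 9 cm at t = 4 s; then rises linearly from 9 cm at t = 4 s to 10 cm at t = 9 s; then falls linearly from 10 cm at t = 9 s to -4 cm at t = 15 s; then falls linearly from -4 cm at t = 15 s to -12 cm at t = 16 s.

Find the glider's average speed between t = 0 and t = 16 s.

Average speed = (total path length)/(elapsed time); on a piecewise-linear x-t graph the path length is Σ|Δx|.
0–4 s: |Δx| = |9 − -7| = 16 cm
4–9 s: |Δx| = |10 − 9| = 1 cm
9–15 s: |Δx| = |-4 − 10| = 14 cm
15–16 s: |Δx| = |-12 − -4| = 8 cm
Total path = 39 cm; average speed = 39/16 = 2.4375 cm/s.

2.4375 cm/s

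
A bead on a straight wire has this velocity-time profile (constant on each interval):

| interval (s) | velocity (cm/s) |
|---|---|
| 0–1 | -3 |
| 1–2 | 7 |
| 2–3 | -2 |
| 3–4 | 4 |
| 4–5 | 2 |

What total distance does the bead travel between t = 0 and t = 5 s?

18 cm

Distance (not displacement) is the total path length: add the absolute areas under v-t.
0–1 s: |-3| × 1 = 3 cm
1–2 s: |7| × 1 = 7 cm
2–3 s: |-2| × 1 = 2 cm
3–4 s: |4| × 1 = 4 cm
4–5 s: |2| × 1 = 2 cm
Total distance = 18 cm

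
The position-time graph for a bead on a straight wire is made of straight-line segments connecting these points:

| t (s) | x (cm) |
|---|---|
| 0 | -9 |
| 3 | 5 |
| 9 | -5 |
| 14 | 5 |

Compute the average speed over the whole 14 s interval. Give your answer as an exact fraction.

Average speed = (total path length)/(elapsed time); on a piecewise-linear x-t graph the path length is Σ|Δx|.
0–3 s: |Δx| = |5 − -9| = 14 cm
3–9 s: |Δx| = |-5 − 5| = 10 cm
9–14 s: |Δx| = |5 − -5| = 10 cm
Total path = 34 cm; average speed = 34/14 = 17/7 cm/s.

17/7 cm/s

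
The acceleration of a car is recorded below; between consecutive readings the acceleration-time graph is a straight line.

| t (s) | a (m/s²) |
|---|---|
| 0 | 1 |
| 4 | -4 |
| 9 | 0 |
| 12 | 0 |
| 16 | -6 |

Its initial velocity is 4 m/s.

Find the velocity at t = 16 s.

Δv equals the area under the a-t graph; then v = v₀ + Δv.
0–4 s: ½(1 + -4)(4) = -6 m/s
4–9 s: ½(-4 + 0)(5) = -10 m/s
9–12 s: 0 × 3 = 0 m/s
12–16 s: ½(0 + -6)(4) = -12 m/s
Δv = -28 m/s, so v(16) = 4 + (-28) = -24 m/s.

-24 m/s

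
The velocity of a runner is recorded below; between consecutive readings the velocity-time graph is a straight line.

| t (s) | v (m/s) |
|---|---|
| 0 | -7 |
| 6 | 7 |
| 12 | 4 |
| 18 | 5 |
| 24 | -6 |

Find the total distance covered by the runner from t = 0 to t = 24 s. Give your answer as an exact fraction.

1074/11 m

Distance (not displacement) is the total path length: add the absolute areas under v-t.
0–6 s: v = 0 at t = 3 s; triangle areas 10.5 + 10.5 = 21 m
6–12 s: |½(7 + 4)(6)| = 33 m
12–18 s: |½(4 + 5)(6)| = 27 m
18–24 s: v = 0 at t = 228/11 s; triangle areas 75/11 + 108/11 = 183/11 m
Total distance = 1074/11 m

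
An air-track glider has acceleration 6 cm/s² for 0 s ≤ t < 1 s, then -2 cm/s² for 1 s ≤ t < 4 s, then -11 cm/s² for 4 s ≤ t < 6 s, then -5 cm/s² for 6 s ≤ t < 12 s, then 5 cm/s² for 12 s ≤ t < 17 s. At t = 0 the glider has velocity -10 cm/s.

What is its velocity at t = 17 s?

Δv equals the area under the a-t graph; then v = v₀ + Δv.
0–1 s: 6 × 1 = 6 cm/s
1–4 s: -2 × 3 = -6 cm/s
4–6 s: -11 × 2 = -22 cm/s
6–12 s: -5 × 6 = -30 cm/s
12–17 s: 5 × 5 = 25 cm/s
Δv = -27 cm/s, so v(17) = -10 + (-27) = -37 cm/s.

-37 cm/s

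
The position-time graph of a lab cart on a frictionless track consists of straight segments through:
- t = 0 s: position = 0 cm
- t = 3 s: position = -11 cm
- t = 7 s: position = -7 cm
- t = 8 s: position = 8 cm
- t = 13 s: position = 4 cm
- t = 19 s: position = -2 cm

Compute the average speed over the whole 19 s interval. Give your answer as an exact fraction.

40/19 cm/s

Average speed = (total path length)/(elapsed time); on a piecewise-linear x-t graph the path length is Σ|Δx|.
0–3 s: |Δx| = |-11 − 0| = 11 cm
3–7 s: |Δx| = |-7 − -11| = 4 cm
7–8 s: |Δx| = |8 − -7| = 15 cm
8–13 s: |Δx| = |4 − 8| = 4 cm
13–19 s: |Δx| = |-2 − 4| = 6 cm
Total path = 40 cm; average speed = 40/19 = 40/19 cm/s.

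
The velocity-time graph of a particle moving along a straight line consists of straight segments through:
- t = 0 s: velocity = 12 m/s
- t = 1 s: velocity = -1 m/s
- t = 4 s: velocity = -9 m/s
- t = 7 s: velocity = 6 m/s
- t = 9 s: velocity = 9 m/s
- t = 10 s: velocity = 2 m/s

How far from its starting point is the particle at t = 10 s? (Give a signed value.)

Net displacement equals the area under the velocity-time graph (areas below the axis count negative).
0–1 s: ½(12 + -1)(1) = 5.5 m
1–4 s: ½(-1 + -9)(3) = -15 m
4–7 s: ½(-9 + 6)(3) = -4.5 m
7–9 s: ½(6 + 9)(2) = 15 m
9–10 s: ½(9 + 2)(1) = 5.5 m
Net displacement = 6.5 m

6.5 m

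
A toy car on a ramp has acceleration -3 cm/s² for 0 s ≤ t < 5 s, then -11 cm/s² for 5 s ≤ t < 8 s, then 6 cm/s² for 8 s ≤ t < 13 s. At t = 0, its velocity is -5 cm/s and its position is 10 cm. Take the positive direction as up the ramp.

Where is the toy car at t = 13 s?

On each constant-a segment, Δv = aΔt and Δx = v₀Δt + ½aΔt²; chain segment to segment.
0–5 s: v starts -5 cm/s; Δx = -5·5 + ½·-3·5² = -62.5 cm; v ends -20 cm/s.
5–8 s: v starts -20 cm/s; Δx = -20·3 + ½·-11·3² = -109.5 cm; v ends -53 cm/s.
8–13 s: v starts -53 cm/s; Δx = -53·5 + ½·6·5² = -190 cm; v ends -23 cm/s.
x(13) = 10 + Σ Δx = -352 cm.

-352 cm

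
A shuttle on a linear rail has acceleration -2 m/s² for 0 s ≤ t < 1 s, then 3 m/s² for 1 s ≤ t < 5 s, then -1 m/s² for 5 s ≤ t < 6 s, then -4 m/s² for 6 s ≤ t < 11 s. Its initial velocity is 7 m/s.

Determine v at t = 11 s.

Δv equals the area under the a-t graph; then v = v₀ + Δv.
0–1 s: -2 × 1 = -2 m/s
1–5 s: 3 × 4 = 12 m/s
5–6 s: -1 × 1 = -1 m/s
6–11 s: -4 × 5 = -20 m/s
Δv = -11 m/s, so v(11) = 7 + (-11) = -4 m/s.

-4 m/s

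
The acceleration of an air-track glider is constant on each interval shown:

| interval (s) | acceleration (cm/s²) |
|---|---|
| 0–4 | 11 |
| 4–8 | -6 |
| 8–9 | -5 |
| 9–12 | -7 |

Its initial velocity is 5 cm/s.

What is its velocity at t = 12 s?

Δv equals the area under the a-t graph; then v = v₀ + Δv.
0–4 s: 11 × 4 = 44 cm/s
4–8 s: -6 × 4 = -24 cm/s
8–9 s: -5 × 1 = -5 cm/s
9–12 s: -7 × 3 = -21 cm/s
Δv = -6 cm/s, so v(12) = 5 + (-6) = -1 cm/s.

-1 cm/s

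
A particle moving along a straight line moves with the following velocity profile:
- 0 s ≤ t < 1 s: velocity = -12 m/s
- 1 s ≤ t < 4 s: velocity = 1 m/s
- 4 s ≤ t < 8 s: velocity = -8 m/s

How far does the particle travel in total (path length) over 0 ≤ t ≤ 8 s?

Total distance travelled is ∫|v| dt — sum the magnitudes of each area piece.
0–1 s: |-12| × 1 = 12 m
1–4 s: |1| × 3 = 3 m
4–8 s: |-8| × 4 = 32 m
Total distance = 47 m

47 m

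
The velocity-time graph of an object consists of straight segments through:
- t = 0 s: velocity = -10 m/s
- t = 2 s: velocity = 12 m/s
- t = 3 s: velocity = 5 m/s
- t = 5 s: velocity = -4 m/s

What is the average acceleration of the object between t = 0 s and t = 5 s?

Average acceleration = Δv/Δt = (-4 − -10)/(5 − 0) = 1.2 m/s².

1.2 m/s²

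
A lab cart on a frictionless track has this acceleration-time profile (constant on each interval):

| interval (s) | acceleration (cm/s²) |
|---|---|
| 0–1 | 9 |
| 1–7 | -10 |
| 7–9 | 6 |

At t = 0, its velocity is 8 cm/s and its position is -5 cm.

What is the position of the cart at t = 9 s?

-144.5 cm

On each constant-a segment, Δv = aΔt and Δx = v₀Δt + ½aΔt²; chain segment to segment.
0–1 s: v starts 8 cm/s; Δx = 8·1 + ½·9·1² = 12.5 cm; v ends 17 cm/s.
1–7 s: v starts 17 cm/s; Δx = 17·6 + ½·-10·6² = -78 cm; v ends -43 cm/s.
7–9 s: v starts -43 cm/s; Δx = -43·2 + ½·6·2² = -74 cm; v ends -31 cm/s.
x(9) = -5 + Σ Δx = -144.5 cm.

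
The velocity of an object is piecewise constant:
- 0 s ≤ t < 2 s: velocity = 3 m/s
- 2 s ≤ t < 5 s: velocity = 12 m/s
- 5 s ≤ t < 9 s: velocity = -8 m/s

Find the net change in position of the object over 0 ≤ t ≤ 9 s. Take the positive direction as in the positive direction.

Displacement is the signed area under the v-t curve.
0–2 s: 3 × 2 = 6 m
2–5 s: 12 × 3 = 36 m
5–9 s: -8 × 4 = -32 m
Net displacement = 10 m

10 m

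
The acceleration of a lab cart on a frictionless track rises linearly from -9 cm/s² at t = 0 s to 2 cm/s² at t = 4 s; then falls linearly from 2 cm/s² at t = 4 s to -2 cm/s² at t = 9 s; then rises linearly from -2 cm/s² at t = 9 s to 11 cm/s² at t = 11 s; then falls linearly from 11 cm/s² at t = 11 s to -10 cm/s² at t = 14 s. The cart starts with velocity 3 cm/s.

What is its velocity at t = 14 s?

Δv equals the area under the a-t graph; then v = v₀ + Δv.
0–4 s: ½(-9 + 2)(4) = -14 cm/s
4–9 s: ½(2 + -2)(5) = 0 cm/s
9–11 s: ½(-2 + 11)(2) = 9 cm/s
11–14 s: ½(11 + -10)(3) = 1.5 cm/s
Δv = -3.5 cm/s, so v(14) = 3 + (-3.5) = -0.5 cm/s.

-0.5 cm/s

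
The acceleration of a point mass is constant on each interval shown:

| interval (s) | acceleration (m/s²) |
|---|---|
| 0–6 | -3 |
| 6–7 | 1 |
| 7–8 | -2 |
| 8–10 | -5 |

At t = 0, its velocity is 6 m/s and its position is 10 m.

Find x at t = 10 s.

-67.5 m

On each constant-a segment, Δv = aΔt and Δx = v₀Δt + ½aΔt²; chain segment to segment.
0–6 s: v starts 6 m/s; Δx = 6·6 + ½·-3·6² = -18 m; v ends -12 m/s.
6–7 s: v starts -12 m/s; Δx = -12·1 + ½·1·1² = -11.5 m; v ends -11 m/s.
7–8 s: v starts -11 m/s; Δx = -11·1 + ½·-2·1² = -12 m; v ends -13 m/s.
8–10 s: v starts -13 m/s; Δx = -13·2 + ½·-5·2² = -36 m; v ends -23 m/s.
x(10) = 10 + Σ Δx = -67.5 m.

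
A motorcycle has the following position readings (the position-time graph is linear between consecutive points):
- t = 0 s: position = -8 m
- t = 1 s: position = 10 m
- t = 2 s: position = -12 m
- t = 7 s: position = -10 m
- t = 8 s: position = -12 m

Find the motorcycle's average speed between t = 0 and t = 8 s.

Average speed = (total path length)/(elapsed time); on a piecewise-linear x-t graph the path length is Σ|Δx|.
0–1 s: |Δx| = |10 − -8| = 18 m
1–2 s: |Δx| = |-12 − 10| = 22 m
2–7 s: |Δx| = |-10 − -12| = 2 m
7–8 s: |Δx| = |-12 − -10| = 2 m
Total path = 44 m; average speed = 44/8 = 5.5 m/s.

5.5 m/s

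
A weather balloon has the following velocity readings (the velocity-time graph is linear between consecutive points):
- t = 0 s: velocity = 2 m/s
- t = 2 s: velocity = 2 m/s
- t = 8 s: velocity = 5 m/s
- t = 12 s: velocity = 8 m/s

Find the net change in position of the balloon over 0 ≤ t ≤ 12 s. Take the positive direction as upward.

Net displacement equals the area under the velocity-time graph (areas below the axis count negative).
0–2 s: 2 × 2 = 4 m
2–8 s: ½(2 + 5)(6) = 21 m
8–12 s: ½(5 + 8)(4) = 26 m
Net displacement = 51 m

51 m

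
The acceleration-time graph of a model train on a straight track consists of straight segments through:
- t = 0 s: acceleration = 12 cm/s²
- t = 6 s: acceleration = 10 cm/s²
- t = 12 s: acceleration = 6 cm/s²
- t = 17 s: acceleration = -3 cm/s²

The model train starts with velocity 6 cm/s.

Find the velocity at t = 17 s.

127.5 cm/s

Δv equals the area under the a-t graph; then v = v₀ + Δv.
0–6 s: ½(12 + 10)(6) = 66 cm/s
6–12 s: ½(10 + 6)(6) = 48 cm/s
12–17 s: ½(6 + -3)(5) = 7.5 cm/s
Δv = 121.5 cm/s, so v(17) = 6 + (121.5) = 127.5 cm/s.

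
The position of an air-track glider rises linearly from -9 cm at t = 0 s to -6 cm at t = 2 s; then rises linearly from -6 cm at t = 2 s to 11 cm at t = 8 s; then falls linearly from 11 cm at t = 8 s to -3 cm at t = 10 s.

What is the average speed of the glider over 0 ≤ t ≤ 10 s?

Average speed = (total path length)/(elapsed time); on a piecewise-linear x-t graph the path length is Σ|Δx|.
0–2 s: |Δx| = |-6 − -9| = 3 cm
2–8 s: |Δx| = |11 − -6| = 17 cm
8–10 s: |Δx| = |-3 − 11| = 14 cm
Total path = 34 cm; average speed = 34/10 = 3.4 cm/s.

3.4 cm/s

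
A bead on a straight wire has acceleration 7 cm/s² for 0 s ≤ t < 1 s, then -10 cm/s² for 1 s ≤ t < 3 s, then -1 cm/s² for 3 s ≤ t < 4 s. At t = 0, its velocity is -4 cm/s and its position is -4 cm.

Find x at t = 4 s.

On each constant-a segment, Δv = aΔt and Δx = v₀Δt + ½aΔt²; chain segment to segment.
0–1 s: v starts -4 cm/s; Δx = -4·1 + ½·7·1² = -0.5 cm; v ends 3 cm/s.
1–3 s: v starts 3 cm/s; Δx = 3·2 + ½·-10·2² = -14 cm; v ends -17 cm/s.
3–4 s: v starts -17 cm/s; Δx = -17·1 + ½·-1·1² = -17.5 cm; v ends -18 cm/s.
x(4) = -4 + Σ Δx = -36 cm.

-36 cm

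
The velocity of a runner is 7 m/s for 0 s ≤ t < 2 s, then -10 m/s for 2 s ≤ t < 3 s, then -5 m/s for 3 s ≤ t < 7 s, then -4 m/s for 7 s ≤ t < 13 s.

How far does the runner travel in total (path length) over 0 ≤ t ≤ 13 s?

Distance (not displacement) is the total path length: add the absolute areas under v-t.
0–2 s: |7| × 2 = 14 m
2–3 s: |-10| × 1 = 10 m
3–7 s: |-5| × 4 = 20 m
7–13 s: |-4| × 6 = 24 m
Total distance = 68 m

68 m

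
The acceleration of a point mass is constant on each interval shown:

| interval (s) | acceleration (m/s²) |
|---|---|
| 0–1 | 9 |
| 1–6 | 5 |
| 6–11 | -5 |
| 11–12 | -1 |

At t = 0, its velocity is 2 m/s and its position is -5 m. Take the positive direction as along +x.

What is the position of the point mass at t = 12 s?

On each constant-a segment, Δv = aΔt and Δx = v₀Δt + ½aΔt²; chain segment to segment.
0–1 s: v starts 2 m/s; Δx = 2·1 + ½·9·1² = 6.5 m; v ends 11 m/s.
1–6 s: v starts 11 m/s; Δx = 11·5 + ½·5·5² = 117.5 m; v ends 36 m/s.
6–11 s: v starts 36 m/s; Δx = 36·5 + ½·-5·5² = 117.5 m; v ends 11 m/s.
11–12 s: v starts 11 m/s; Δx = 11·1 + ½·-1·1² = 10.5 m; v ends 10 m/s.
x(12) = -5 + Σ Δx = 247 m.

247 m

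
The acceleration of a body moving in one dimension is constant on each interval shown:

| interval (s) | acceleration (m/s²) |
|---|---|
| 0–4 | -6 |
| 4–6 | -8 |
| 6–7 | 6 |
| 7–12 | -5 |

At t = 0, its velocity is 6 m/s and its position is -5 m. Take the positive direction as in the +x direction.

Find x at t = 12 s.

On each constant-a segment, Δv = aΔt and Δx = v₀Δt + ½aΔt²; chain segment to segment.
0–4 s: v starts 6 m/s; Δx = 6·4 + ½·-6·4² = -24 m; v ends -18 m/s.
4–6 s: v starts -18 m/s; Δx = -18·2 + ½·-8·2² = -52 m; v ends -34 m/s.
6–7 s: v starts -34 m/s; Δx = -34·1 + ½·6·1² = -31 m; v ends -28 m/s.
7–12 s: v starts -28 m/s; Δx = -28·5 + ½·-5·5² = -202.5 m; v ends -53 m/s.
x(12) = -5 + Σ Δx = -314.5 m.

-314.5 m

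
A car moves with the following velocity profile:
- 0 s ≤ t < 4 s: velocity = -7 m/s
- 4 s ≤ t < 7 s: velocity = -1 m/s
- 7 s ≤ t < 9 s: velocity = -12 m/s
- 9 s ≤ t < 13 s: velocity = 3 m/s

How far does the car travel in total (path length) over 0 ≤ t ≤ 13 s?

Distance (not displacement) is the total path length: add the absolute areas under v-t.
0–4 s: |-7| × 4 = 28 m
4–7 s: |-1| × 3 = 3 m
7–9 s: |-12| × 2 = 24 m
9–13 s: |3| × 4 = 12 m
Total distance = 67 m

67 m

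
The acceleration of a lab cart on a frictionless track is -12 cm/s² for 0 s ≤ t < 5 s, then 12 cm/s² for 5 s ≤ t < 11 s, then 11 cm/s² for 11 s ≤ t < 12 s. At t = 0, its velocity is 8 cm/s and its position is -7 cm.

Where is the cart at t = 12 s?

On each constant-a segment, Δv = aΔt and Δx = v₀Δt + ½aΔt²; chain segment to segment.
0–5 s: v starts 8 cm/s; Δx = 8·5 + ½·-12·5² = -110 cm; v ends -52 cm/s.
5–11 s: v starts -52 cm/s; Δx = -52·6 + ½·12·6² = -96 cm; v ends 20 cm/s.
11–12 s: v starts 20 cm/s; Δx = 20·1 + ½·11·1² = 25.5 cm; v ends 31 cm/s.
x(12) = -7 + Σ Δx = -187.5 cm.

-187.5 cm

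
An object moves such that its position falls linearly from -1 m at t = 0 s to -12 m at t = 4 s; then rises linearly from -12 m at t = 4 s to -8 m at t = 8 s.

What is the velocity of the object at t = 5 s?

1 m/s

Velocity is the slope of the x-t graph on 4–8 s: (-8 − -12)/(8 − 4) = 1 m/s.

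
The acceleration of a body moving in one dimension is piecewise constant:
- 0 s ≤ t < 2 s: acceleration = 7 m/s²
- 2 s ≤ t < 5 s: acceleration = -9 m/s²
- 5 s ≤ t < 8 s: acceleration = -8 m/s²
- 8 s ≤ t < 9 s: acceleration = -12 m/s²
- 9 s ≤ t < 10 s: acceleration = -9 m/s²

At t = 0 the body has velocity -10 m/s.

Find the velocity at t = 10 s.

-68 m/s

Δv equals the area under the a-t graph; then v = v₀ + Δv.
0–2 s: 7 × 2 = 14 m/s
2–5 s: -9 × 3 = -27 m/s
5–8 s: -8 × 3 = -24 m/s
8–9 s: -12 × 1 = -12 m/s
9–10 s: -9 × 1 = -9 m/s
Δv = -58 m/s, so v(10) = -10 + (-58) = -68 m/s.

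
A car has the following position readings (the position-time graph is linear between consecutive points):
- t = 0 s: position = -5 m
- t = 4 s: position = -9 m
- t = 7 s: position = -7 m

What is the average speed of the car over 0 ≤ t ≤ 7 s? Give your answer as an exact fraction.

Average speed = (total path length)/(elapsed time); on a piecewise-linear x-t graph the path length is Σ|Δx|.
0–4 s: |Δx| = |-9 − -5| = 4 m
4–7 s: |Δx| = |-7 − -9| = 2 m
Total path = 6 m; average speed = 6/7 = 6/7 m/s.

6/7 m/s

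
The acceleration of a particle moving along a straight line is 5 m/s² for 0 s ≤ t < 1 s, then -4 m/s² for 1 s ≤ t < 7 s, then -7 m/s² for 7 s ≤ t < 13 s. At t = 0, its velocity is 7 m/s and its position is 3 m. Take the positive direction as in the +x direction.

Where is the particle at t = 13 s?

-185.5 m

On each constant-a segment, Δv = aΔt and Δx = v₀Δt + ½aΔt²; chain segment to segment.
0–1 s: v starts 7 m/s; Δx = 7·1 + ½·5·1² = 9.5 m; v ends 12 m/s.
1–7 s: v starts 12 m/s; Δx = 12·6 + ½·-4·6² = 0 m; v ends -12 m/s.
7–13 s: v starts -12 m/s; Δx = -12·6 + ½·-7·6² = -198 m; v ends -54 m/s.
x(13) = 3 + Σ Δx = -185.5 m.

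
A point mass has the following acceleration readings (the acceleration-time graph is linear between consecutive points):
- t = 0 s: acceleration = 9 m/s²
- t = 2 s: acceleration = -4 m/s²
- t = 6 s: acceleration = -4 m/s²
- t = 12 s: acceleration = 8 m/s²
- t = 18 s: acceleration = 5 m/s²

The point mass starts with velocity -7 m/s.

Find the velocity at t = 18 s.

33 m/s

Δv equals the area under the a-t graph; then v = v₀ + Δv.
0–2 s: ½(9 + -4)(2) = 5 m/s
2–6 s: -4 × 4 = -16 m/s
6–12 s: ½(-4 + 8)(6) = 12 m/s
12–18 s: ½(8 + 5)(6) = 39 m/s
Δv = 40 m/s, so v(18) = -7 + (40) = 33 m/s.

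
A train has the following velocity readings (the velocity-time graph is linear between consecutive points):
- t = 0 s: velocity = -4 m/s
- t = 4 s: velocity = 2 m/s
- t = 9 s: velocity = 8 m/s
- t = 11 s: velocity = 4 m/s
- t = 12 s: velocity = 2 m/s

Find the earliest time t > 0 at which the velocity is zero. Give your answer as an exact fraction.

t = 8/3 s

v changes sign on 0–4 s (from -4 to 2); the graph is linear there, so v = 0 at t = 0 + (4)·(4 − 0)/(2 − -4) = 8/3 s.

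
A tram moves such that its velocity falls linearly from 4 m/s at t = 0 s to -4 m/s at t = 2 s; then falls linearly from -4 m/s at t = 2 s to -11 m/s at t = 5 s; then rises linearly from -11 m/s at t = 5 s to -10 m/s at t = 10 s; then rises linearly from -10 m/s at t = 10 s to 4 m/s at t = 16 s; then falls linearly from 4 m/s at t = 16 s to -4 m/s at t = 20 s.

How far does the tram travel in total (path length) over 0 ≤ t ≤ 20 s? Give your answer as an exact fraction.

783/7 m

Total distance travelled is ∫|v| dt — sum the magnitudes of each area piece.
0–2 s: v = 0 at t = 1 s; triangle areas 2 + 2 = 4 m
2–5 s: |½(-4 + -11)(3)| = 22.5 m
5–10 s: |½(-11 + -10)(5)| = 52.5 m
10–16 s: v = 0 at t = 100/7 s; triangle areas 150/7 + 24/7 = 174/7 m
16–20 s: v = 0 at t = 18 s; triangle areas 4 + 4 = 8 m
Total distance = 783/7 m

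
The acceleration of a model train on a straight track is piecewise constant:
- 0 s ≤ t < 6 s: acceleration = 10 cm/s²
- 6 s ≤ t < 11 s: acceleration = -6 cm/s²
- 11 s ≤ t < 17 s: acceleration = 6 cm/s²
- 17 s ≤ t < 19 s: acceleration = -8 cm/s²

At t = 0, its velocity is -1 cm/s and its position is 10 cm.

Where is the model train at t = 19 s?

800 cm

On each constant-a segment, Δv = aΔt and Δx = v₀Δt + ½aΔt²; chain segment to segment.
0–6 s: v starts -1 cm/s; Δx = -1·6 + ½·10·6² = 174 cm; v ends 59 cm/s.
6–11 s: v starts 59 cm/s; Δx = 59·5 + ½·-6·5² = 220 cm; v ends 29 cm/s.
11–17 s: v starts 29 cm/s; Δx = 29·6 + ½·6·6² = 282 cm; v ends 65 cm/s.
17–19 s: v starts 65 cm/s; Δx = 65·2 + ½·-8·2² = 114 cm; v ends 49 cm/s.
x(19) = 10 + Σ Δx = 800 cm.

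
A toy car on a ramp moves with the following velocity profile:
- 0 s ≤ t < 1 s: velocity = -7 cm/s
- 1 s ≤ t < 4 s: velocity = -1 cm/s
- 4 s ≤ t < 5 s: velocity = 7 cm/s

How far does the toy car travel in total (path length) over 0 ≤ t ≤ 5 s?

Distance (not displacement) is the total path length: add the absolute areas under v-t.
0–1 s: |-7| × 1 = 7 cm
1–4 s: |-1| × 3 = 3 cm
4–5 s: |7| × 1 = 7 cm
Total distance = 17 cm

17 cm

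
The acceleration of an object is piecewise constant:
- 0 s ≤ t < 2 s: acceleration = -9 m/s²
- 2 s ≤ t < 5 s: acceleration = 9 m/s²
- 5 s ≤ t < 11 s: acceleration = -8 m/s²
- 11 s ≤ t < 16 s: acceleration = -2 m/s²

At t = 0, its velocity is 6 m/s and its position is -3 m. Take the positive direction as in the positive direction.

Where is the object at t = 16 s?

-248.5 m

On each constant-a segment, Δv = aΔt and Δx = v₀Δt + ½aΔt²; chain segment to segment.
0–2 s: v starts 6 m/s; Δx = 6·2 + ½·-9·2² = -6 m; v ends -12 m/s.
2–5 s: v starts -12 m/s; Δx = -12·3 + ½·9·3² = 4.5 m; v ends 15 m/s.
5–11 s: v starts 15 m/s; Δx = 15·6 + ½·-8·6² = -54 m; v ends -33 m/s.
11–16 s: v starts -33 m/s; Δx = -33·5 + ½·-2·5² = -190 m; v ends -43 m/s.
x(16) = -3 + Σ Δx = -248.5 m.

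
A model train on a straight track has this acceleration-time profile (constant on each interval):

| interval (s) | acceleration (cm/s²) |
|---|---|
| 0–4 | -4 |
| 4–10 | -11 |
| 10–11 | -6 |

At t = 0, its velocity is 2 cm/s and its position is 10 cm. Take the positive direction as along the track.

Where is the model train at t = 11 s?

On each constant-a segment, Δv = aΔt and Δx = v₀Δt + ½aΔt²; chain segment to segment.
0–4 s: v starts 2 cm/s; Δx = 2·4 + ½·-4·4² = -24 cm; v ends -14 cm/s.
4–10 s: v starts -14 cm/s; Δx = -14·6 + ½·-11·6² = -282 cm; v ends -80 cm/s.
10–11 s: v starts -80 cm/s; Δx = -80·1 + ½·-6·1² = -83 cm; v ends -86 cm/s.
x(11) = 10 + Σ Δx = -379 cm.

-379 cm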